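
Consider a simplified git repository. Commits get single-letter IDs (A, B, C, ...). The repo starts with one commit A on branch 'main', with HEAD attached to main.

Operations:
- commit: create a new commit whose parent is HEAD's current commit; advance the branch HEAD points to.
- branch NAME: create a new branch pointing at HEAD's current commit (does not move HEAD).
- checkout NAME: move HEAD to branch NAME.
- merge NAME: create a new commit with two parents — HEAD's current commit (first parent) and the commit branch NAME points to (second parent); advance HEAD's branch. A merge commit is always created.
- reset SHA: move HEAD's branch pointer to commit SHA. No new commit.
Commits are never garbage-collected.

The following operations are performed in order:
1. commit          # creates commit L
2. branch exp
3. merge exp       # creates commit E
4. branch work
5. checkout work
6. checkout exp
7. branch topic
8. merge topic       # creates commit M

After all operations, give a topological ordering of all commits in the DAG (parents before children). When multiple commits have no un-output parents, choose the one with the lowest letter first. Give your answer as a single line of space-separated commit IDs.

Answer: A L E M

Derivation:
After op 1 (commit): HEAD=main@L [main=L]
After op 2 (branch): HEAD=main@L [exp=L main=L]
After op 3 (merge): HEAD=main@E [exp=L main=E]
After op 4 (branch): HEAD=main@E [exp=L main=E work=E]
After op 5 (checkout): HEAD=work@E [exp=L main=E work=E]
After op 6 (checkout): HEAD=exp@L [exp=L main=E work=E]
After op 7 (branch): HEAD=exp@L [exp=L main=E topic=L work=E]
After op 8 (merge): HEAD=exp@M [exp=M main=E topic=L work=E]
commit A: parents=[]
commit E: parents=['L', 'L']
commit L: parents=['A']
commit M: parents=['L', 'L']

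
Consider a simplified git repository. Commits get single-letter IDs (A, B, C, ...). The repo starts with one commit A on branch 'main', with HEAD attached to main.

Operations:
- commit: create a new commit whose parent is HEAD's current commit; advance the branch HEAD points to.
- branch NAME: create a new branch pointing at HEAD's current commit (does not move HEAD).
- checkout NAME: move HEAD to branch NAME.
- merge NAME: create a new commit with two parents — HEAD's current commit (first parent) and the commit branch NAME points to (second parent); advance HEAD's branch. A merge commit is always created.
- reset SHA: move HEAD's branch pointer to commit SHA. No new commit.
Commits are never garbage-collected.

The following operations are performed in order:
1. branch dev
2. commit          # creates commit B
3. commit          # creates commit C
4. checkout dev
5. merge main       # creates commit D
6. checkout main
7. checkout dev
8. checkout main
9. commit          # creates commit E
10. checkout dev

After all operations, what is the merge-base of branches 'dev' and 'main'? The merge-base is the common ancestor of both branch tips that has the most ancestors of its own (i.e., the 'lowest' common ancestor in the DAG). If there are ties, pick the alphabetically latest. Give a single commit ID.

Answer: C

Derivation:
After op 1 (branch): HEAD=main@A [dev=A main=A]
After op 2 (commit): HEAD=main@B [dev=A main=B]
After op 3 (commit): HEAD=main@C [dev=A main=C]
After op 4 (checkout): HEAD=dev@A [dev=A main=C]
After op 5 (merge): HEAD=dev@D [dev=D main=C]
After op 6 (checkout): HEAD=main@C [dev=D main=C]
After op 7 (checkout): HEAD=dev@D [dev=D main=C]
After op 8 (checkout): HEAD=main@C [dev=D main=C]
After op 9 (commit): HEAD=main@E [dev=D main=E]
After op 10 (checkout): HEAD=dev@D [dev=D main=E]
ancestors(dev=D): ['A', 'B', 'C', 'D']
ancestors(main=E): ['A', 'B', 'C', 'E']
common: ['A', 'B', 'C']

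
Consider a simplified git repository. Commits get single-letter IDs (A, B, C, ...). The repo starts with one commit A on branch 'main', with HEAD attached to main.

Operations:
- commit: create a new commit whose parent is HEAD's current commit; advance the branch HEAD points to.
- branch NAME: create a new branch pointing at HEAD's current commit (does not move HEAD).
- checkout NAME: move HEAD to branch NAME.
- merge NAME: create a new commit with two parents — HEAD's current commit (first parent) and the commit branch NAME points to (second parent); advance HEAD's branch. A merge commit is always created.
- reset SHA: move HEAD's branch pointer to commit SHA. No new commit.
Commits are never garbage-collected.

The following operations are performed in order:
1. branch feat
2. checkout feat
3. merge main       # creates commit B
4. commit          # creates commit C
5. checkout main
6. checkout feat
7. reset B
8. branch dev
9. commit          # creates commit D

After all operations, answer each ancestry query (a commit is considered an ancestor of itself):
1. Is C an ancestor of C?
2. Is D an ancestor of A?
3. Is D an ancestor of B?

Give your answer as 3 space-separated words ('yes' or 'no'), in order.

Answer: yes no no

Derivation:
After op 1 (branch): HEAD=main@A [feat=A main=A]
After op 2 (checkout): HEAD=feat@A [feat=A main=A]
After op 3 (merge): HEAD=feat@B [feat=B main=A]
After op 4 (commit): HEAD=feat@C [feat=C main=A]
After op 5 (checkout): HEAD=main@A [feat=C main=A]
After op 6 (checkout): HEAD=feat@C [feat=C main=A]
After op 7 (reset): HEAD=feat@B [feat=B main=A]
After op 8 (branch): HEAD=feat@B [dev=B feat=B main=A]
After op 9 (commit): HEAD=feat@D [dev=B feat=D main=A]
ancestors(C) = {A,B,C}; C in? yes
ancestors(A) = {A}; D in? no
ancestors(B) = {A,B}; D in? no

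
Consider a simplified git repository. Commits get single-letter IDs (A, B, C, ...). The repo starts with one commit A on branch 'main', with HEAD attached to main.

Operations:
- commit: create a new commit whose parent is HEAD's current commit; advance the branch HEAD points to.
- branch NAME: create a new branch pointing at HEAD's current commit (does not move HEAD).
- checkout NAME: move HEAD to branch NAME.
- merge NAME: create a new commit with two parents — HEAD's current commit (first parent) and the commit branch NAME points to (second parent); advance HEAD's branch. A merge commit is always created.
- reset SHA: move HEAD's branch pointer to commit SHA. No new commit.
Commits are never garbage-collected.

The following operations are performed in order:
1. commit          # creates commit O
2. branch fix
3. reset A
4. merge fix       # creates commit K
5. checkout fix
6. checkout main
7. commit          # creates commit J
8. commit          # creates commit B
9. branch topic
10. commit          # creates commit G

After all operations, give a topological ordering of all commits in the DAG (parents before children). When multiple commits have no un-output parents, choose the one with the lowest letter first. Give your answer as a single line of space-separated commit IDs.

Answer: A O K J B G

Derivation:
After op 1 (commit): HEAD=main@O [main=O]
After op 2 (branch): HEAD=main@O [fix=O main=O]
After op 3 (reset): HEAD=main@A [fix=O main=A]
After op 4 (merge): HEAD=main@K [fix=O main=K]
After op 5 (checkout): HEAD=fix@O [fix=O main=K]
After op 6 (checkout): HEAD=main@K [fix=O main=K]
After op 7 (commit): HEAD=main@J [fix=O main=J]
After op 8 (commit): HEAD=main@B [fix=O main=B]
After op 9 (branch): HEAD=main@B [fix=O main=B topic=B]
After op 10 (commit): HEAD=main@G [fix=O main=G topic=B]
commit A: parents=[]
commit B: parents=['J']
commit G: parents=['B']
commit J: parents=['K']
commit K: parents=['A', 'O']
commit O: parents=['A']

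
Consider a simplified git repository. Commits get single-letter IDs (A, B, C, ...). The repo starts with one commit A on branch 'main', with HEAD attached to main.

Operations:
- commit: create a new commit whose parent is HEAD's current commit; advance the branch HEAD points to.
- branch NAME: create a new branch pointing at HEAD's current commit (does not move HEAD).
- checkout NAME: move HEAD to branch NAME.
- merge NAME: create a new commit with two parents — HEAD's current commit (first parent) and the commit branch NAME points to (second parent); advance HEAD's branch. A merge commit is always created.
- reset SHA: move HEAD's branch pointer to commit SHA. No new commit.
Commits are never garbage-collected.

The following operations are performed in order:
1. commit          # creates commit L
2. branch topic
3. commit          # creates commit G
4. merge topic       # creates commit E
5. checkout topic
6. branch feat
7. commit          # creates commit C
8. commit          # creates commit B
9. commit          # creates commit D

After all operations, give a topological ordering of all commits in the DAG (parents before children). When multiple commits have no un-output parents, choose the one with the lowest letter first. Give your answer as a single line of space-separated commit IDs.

Answer: A L C B D G E

Derivation:
After op 1 (commit): HEAD=main@L [main=L]
After op 2 (branch): HEAD=main@L [main=L topic=L]
After op 3 (commit): HEAD=main@G [main=G topic=L]
After op 4 (merge): HEAD=main@E [main=E topic=L]
After op 5 (checkout): HEAD=topic@L [main=E topic=L]
After op 6 (branch): HEAD=topic@L [feat=L main=E topic=L]
After op 7 (commit): HEAD=topic@C [feat=L main=E topic=C]
After op 8 (commit): HEAD=topic@B [feat=L main=E topic=B]
After op 9 (commit): HEAD=topic@D [feat=L main=E topic=D]
commit A: parents=[]
commit B: parents=['C']
commit C: parents=['L']
commit D: parents=['B']
commit E: parents=['G', 'L']
commit G: parents=['L']
commit L: parents=['A']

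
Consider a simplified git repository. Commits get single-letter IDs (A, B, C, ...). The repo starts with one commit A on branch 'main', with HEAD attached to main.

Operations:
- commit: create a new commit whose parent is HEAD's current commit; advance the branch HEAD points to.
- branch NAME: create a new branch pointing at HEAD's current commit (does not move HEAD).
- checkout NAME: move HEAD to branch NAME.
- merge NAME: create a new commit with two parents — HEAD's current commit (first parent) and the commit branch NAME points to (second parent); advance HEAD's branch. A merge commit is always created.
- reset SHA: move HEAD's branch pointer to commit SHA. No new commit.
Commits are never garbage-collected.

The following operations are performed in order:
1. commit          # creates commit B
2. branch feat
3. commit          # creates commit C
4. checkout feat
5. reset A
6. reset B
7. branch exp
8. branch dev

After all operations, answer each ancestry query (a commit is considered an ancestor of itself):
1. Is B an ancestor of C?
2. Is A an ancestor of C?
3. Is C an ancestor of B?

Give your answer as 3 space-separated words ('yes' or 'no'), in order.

After op 1 (commit): HEAD=main@B [main=B]
After op 2 (branch): HEAD=main@B [feat=B main=B]
After op 3 (commit): HEAD=main@C [feat=B main=C]
After op 4 (checkout): HEAD=feat@B [feat=B main=C]
After op 5 (reset): HEAD=feat@A [feat=A main=C]
After op 6 (reset): HEAD=feat@B [feat=B main=C]
After op 7 (branch): HEAD=feat@B [exp=B feat=B main=C]
After op 8 (branch): HEAD=feat@B [dev=B exp=B feat=B main=C]
ancestors(C) = {A,B,C}; B in? yes
ancestors(C) = {A,B,C}; A in? yes
ancestors(B) = {A,B}; C in? no

Answer: yes yes no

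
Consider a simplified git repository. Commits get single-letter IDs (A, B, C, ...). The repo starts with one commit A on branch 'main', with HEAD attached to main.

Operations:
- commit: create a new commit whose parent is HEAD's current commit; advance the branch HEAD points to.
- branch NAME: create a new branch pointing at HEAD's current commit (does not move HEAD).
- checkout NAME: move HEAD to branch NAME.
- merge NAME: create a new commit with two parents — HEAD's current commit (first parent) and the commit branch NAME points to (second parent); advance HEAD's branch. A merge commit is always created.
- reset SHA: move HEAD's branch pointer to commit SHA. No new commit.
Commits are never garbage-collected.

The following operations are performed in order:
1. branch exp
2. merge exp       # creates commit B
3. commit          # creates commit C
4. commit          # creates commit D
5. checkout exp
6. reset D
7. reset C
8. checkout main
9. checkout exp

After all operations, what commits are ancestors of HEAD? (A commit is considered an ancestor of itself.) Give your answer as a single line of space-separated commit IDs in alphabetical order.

Answer: A B C

Derivation:
After op 1 (branch): HEAD=main@A [exp=A main=A]
After op 2 (merge): HEAD=main@B [exp=A main=B]
After op 3 (commit): HEAD=main@C [exp=A main=C]
After op 4 (commit): HEAD=main@D [exp=A main=D]
After op 5 (checkout): HEAD=exp@A [exp=A main=D]
After op 6 (reset): HEAD=exp@D [exp=D main=D]
After op 7 (reset): HEAD=exp@C [exp=C main=D]
After op 8 (checkout): HEAD=main@D [exp=C main=D]
After op 9 (checkout): HEAD=exp@C [exp=C main=D]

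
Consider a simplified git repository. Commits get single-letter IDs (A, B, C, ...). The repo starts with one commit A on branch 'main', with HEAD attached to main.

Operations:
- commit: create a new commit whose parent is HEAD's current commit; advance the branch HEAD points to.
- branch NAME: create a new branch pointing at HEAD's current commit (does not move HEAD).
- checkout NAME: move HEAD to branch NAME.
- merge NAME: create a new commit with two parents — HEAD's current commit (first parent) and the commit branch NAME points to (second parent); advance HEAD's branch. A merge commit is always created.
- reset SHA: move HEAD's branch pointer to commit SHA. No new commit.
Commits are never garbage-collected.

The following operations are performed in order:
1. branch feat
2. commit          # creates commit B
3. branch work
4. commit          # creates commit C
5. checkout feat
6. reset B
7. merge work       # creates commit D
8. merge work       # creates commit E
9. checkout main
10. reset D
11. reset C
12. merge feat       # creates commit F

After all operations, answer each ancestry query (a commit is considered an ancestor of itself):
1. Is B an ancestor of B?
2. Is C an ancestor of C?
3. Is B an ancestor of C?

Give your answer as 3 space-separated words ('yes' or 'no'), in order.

Answer: yes yes yes

Derivation:
After op 1 (branch): HEAD=main@A [feat=A main=A]
After op 2 (commit): HEAD=main@B [feat=A main=B]
After op 3 (branch): HEAD=main@B [feat=A main=B work=B]
After op 4 (commit): HEAD=main@C [feat=A main=C work=B]
After op 5 (checkout): HEAD=feat@A [feat=A main=C work=B]
After op 6 (reset): HEAD=feat@B [feat=B main=C work=B]
After op 7 (merge): HEAD=feat@D [feat=D main=C work=B]
After op 8 (merge): HEAD=feat@E [feat=E main=C work=B]
After op 9 (checkout): HEAD=main@C [feat=E main=C work=B]
After op 10 (reset): HEAD=main@D [feat=E main=D work=B]
After op 11 (reset): HEAD=main@C [feat=E main=C work=B]
After op 12 (merge): HEAD=main@F [feat=E main=F work=B]
ancestors(B) = {A,B}; B in? yes
ancestors(C) = {A,B,C}; C in? yes
ancestors(C) = {A,B,C}; B in? yes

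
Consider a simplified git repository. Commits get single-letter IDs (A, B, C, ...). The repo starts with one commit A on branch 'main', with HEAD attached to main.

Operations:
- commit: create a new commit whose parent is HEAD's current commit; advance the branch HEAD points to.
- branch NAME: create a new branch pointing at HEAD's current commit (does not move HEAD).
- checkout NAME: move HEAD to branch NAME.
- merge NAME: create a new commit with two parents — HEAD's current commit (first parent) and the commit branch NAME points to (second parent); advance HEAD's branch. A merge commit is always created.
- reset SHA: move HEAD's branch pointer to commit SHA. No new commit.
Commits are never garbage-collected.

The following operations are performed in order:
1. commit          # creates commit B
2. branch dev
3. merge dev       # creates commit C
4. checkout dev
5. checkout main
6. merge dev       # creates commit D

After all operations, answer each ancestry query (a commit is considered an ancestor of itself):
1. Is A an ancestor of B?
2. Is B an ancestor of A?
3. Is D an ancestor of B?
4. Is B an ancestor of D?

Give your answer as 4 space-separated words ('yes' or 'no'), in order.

Answer: yes no no yes

Derivation:
After op 1 (commit): HEAD=main@B [main=B]
After op 2 (branch): HEAD=main@B [dev=B main=B]
After op 3 (merge): HEAD=main@C [dev=B main=C]
After op 4 (checkout): HEAD=dev@B [dev=B main=C]
After op 5 (checkout): HEAD=main@C [dev=B main=C]
After op 6 (merge): HEAD=main@D [dev=B main=D]
ancestors(B) = {A,B}; A in? yes
ancestors(A) = {A}; B in? no
ancestors(B) = {A,B}; D in? no
ancestors(D) = {A,B,C,D}; B in? yes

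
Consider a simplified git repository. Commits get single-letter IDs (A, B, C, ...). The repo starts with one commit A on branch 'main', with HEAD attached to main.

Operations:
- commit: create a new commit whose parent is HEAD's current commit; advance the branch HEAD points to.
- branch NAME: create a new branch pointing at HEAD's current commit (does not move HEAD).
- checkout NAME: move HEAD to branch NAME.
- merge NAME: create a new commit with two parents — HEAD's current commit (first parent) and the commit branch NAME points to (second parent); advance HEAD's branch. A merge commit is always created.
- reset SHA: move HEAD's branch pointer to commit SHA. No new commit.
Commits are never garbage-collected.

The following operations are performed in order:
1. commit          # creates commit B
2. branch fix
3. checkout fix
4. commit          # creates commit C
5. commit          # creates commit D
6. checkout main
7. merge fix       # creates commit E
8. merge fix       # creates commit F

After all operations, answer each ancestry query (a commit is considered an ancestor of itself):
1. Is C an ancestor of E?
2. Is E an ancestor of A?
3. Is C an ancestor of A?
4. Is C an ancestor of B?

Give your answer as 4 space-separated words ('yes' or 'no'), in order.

After op 1 (commit): HEAD=main@B [main=B]
After op 2 (branch): HEAD=main@B [fix=B main=B]
After op 3 (checkout): HEAD=fix@B [fix=B main=B]
After op 4 (commit): HEAD=fix@C [fix=C main=B]
After op 5 (commit): HEAD=fix@D [fix=D main=B]
After op 6 (checkout): HEAD=main@B [fix=D main=B]
After op 7 (merge): HEAD=main@E [fix=D main=E]
After op 8 (merge): HEAD=main@F [fix=D main=F]
ancestors(E) = {A,B,C,D,E}; C in? yes
ancestors(A) = {A}; E in? no
ancestors(A) = {A}; C in? no
ancestors(B) = {A,B}; C in? no

Answer: yes no no no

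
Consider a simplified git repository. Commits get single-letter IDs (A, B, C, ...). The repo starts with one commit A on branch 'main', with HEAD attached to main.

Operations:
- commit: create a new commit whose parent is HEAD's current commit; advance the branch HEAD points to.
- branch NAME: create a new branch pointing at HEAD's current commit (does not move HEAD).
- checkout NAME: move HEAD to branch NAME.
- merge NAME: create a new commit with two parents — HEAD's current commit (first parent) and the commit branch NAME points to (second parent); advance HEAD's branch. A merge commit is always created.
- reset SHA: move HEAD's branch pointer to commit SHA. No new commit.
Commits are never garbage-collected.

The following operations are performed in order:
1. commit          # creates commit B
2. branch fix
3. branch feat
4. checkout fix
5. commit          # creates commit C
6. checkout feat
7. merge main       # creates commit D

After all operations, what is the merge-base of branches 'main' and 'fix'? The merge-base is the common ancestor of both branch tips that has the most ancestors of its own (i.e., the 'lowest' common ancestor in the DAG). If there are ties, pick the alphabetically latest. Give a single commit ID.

Answer: B

Derivation:
After op 1 (commit): HEAD=main@B [main=B]
After op 2 (branch): HEAD=main@B [fix=B main=B]
After op 3 (branch): HEAD=main@B [feat=B fix=B main=B]
After op 4 (checkout): HEAD=fix@B [feat=B fix=B main=B]
After op 5 (commit): HEAD=fix@C [feat=B fix=C main=B]
After op 6 (checkout): HEAD=feat@B [feat=B fix=C main=B]
After op 7 (merge): HEAD=feat@D [feat=D fix=C main=B]
ancestors(main=B): ['A', 'B']
ancestors(fix=C): ['A', 'B', 'C']
common: ['A', 'B']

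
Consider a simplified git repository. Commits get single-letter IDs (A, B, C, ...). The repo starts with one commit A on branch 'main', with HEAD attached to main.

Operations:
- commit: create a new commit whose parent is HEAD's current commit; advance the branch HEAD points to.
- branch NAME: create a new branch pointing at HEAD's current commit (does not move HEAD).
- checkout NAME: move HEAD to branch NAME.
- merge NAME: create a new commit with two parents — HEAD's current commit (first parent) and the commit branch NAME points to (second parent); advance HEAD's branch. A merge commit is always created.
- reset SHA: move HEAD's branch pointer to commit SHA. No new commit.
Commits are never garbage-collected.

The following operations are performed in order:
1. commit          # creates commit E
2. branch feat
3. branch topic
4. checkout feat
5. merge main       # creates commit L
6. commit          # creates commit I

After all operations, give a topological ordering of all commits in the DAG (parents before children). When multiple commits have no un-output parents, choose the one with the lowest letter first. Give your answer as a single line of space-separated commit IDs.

Answer: A E L I

Derivation:
After op 1 (commit): HEAD=main@E [main=E]
After op 2 (branch): HEAD=main@E [feat=E main=E]
After op 3 (branch): HEAD=main@E [feat=E main=E topic=E]
After op 4 (checkout): HEAD=feat@E [feat=E main=E topic=E]
After op 5 (merge): HEAD=feat@L [feat=L main=E topic=E]
After op 6 (commit): HEAD=feat@I [feat=I main=E topic=E]
commit A: parents=[]
commit E: parents=['A']
commit I: parents=['L']
commit L: parents=['E', 'E']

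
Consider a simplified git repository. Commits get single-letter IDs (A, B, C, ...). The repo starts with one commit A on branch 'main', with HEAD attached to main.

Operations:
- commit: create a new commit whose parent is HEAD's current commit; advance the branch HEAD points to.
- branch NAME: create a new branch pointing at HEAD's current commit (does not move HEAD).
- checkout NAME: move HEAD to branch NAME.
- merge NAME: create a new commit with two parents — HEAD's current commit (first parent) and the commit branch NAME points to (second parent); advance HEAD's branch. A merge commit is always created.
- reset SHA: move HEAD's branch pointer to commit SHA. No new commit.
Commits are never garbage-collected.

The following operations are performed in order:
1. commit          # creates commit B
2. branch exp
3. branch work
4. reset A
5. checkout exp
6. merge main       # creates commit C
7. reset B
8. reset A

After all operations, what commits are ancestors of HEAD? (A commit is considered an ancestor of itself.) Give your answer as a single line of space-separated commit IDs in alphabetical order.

Answer: A

Derivation:
After op 1 (commit): HEAD=main@B [main=B]
After op 2 (branch): HEAD=main@B [exp=B main=B]
After op 3 (branch): HEAD=main@B [exp=B main=B work=B]
After op 4 (reset): HEAD=main@A [exp=B main=A work=B]
After op 5 (checkout): HEAD=exp@B [exp=B main=A work=B]
After op 6 (merge): HEAD=exp@C [exp=C main=A work=B]
After op 7 (reset): HEAD=exp@B [exp=B main=A work=B]
After op 8 (reset): HEAD=exp@A [exp=A main=A work=B]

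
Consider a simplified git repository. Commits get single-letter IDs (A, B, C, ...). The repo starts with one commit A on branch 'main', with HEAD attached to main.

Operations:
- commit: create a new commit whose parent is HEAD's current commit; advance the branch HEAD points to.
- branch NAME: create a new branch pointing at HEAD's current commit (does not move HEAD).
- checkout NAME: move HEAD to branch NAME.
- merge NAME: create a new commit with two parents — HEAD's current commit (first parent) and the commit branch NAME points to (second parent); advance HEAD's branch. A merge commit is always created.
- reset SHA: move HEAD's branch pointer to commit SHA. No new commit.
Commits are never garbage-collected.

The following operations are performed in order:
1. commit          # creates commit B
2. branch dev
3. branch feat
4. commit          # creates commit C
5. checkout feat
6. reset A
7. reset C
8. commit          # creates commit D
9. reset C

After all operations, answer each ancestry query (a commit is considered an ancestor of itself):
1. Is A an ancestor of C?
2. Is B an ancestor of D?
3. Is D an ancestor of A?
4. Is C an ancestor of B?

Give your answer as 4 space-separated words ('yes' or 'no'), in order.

After op 1 (commit): HEAD=main@B [main=B]
After op 2 (branch): HEAD=main@B [dev=B main=B]
After op 3 (branch): HEAD=main@B [dev=B feat=B main=B]
After op 4 (commit): HEAD=main@C [dev=B feat=B main=C]
After op 5 (checkout): HEAD=feat@B [dev=B feat=B main=C]
After op 6 (reset): HEAD=feat@A [dev=B feat=A main=C]
After op 7 (reset): HEAD=feat@C [dev=B feat=C main=C]
After op 8 (commit): HEAD=feat@D [dev=B feat=D main=C]
After op 9 (reset): HEAD=feat@C [dev=B feat=C main=C]
ancestors(C) = {A,B,C}; A in? yes
ancestors(D) = {A,B,C,D}; B in? yes
ancestors(A) = {A}; D in? no
ancestors(B) = {A,B}; C in? no

Answer: yes yes no no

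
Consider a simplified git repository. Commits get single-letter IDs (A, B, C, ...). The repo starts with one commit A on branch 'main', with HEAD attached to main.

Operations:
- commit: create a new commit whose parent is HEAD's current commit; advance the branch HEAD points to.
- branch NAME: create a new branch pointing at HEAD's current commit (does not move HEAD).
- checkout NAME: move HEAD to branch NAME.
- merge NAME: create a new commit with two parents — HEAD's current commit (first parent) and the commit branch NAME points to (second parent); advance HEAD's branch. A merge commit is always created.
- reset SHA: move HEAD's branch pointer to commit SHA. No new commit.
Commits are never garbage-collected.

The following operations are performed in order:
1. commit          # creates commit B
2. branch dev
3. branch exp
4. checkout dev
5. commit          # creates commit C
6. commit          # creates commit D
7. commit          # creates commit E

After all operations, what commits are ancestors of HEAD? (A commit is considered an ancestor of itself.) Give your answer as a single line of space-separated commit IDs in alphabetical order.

Answer: A B C D E

Derivation:
After op 1 (commit): HEAD=main@B [main=B]
After op 2 (branch): HEAD=main@B [dev=B main=B]
After op 3 (branch): HEAD=main@B [dev=B exp=B main=B]
After op 4 (checkout): HEAD=dev@B [dev=B exp=B main=B]
After op 5 (commit): HEAD=dev@C [dev=C exp=B main=B]
After op 6 (commit): HEAD=dev@D [dev=D exp=B main=B]
After op 7 (commit): HEAD=dev@E [dev=E exp=B main=B]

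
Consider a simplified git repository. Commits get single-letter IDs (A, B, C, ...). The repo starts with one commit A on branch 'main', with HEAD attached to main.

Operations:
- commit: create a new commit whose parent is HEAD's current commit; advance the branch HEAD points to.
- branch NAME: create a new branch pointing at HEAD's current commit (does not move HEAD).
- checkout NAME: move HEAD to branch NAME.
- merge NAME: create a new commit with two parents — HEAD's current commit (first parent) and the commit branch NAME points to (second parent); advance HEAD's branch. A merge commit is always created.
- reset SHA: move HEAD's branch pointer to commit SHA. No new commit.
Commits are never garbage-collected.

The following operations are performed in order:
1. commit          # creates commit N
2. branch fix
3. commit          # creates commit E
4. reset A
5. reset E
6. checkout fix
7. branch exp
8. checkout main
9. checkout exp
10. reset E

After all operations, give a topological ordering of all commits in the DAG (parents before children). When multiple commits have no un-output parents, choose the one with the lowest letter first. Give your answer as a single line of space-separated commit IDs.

After op 1 (commit): HEAD=main@N [main=N]
After op 2 (branch): HEAD=main@N [fix=N main=N]
After op 3 (commit): HEAD=main@E [fix=N main=E]
After op 4 (reset): HEAD=main@A [fix=N main=A]
After op 5 (reset): HEAD=main@E [fix=N main=E]
After op 6 (checkout): HEAD=fix@N [fix=N main=E]
After op 7 (branch): HEAD=fix@N [exp=N fix=N main=E]
After op 8 (checkout): HEAD=main@E [exp=N fix=N main=E]
After op 9 (checkout): HEAD=exp@N [exp=N fix=N main=E]
After op 10 (reset): HEAD=exp@E [exp=E fix=N main=E]
commit A: parents=[]
commit E: parents=['N']
commit N: parents=['A']

Answer: A N E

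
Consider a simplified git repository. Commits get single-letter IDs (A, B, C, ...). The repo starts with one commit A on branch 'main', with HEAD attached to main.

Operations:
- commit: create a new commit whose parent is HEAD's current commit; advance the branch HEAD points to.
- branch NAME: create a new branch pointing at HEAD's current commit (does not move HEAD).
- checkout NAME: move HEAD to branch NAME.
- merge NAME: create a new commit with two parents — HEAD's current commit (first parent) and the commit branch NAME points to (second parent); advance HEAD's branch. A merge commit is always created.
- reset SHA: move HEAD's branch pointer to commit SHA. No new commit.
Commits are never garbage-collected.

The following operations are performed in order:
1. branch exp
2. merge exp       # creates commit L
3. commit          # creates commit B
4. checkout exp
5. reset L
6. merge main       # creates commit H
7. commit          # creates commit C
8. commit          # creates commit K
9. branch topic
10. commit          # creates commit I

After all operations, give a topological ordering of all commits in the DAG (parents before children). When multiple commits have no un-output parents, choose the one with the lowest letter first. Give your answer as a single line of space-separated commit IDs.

After op 1 (branch): HEAD=main@A [exp=A main=A]
After op 2 (merge): HEAD=main@L [exp=A main=L]
After op 3 (commit): HEAD=main@B [exp=A main=B]
After op 4 (checkout): HEAD=exp@A [exp=A main=B]
After op 5 (reset): HEAD=exp@L [exp=L main=B]
After op 6 (merge): HEAD=exp@H [exp=H main=B]
After op 7 (commit): HEAD=exp@C [exp=C main=B]
After op 8 (commit): HEAD=exp@K [exp=K main=B]
After op 9 (branch): HEAD=exp@K [exp=K main=B topic=K]
After op 10 (commit): HEAD=exp@I [exp=I main=B topic=K]
commit A: parents=[]
commit B: parents=['L']
commit C: parents=['H']
commit H: parents=['L', 'B']
commit I: parents=['K']
commit K: parents=['C']
commit L: parents=['A', 'A']

Answer: A L B H C K I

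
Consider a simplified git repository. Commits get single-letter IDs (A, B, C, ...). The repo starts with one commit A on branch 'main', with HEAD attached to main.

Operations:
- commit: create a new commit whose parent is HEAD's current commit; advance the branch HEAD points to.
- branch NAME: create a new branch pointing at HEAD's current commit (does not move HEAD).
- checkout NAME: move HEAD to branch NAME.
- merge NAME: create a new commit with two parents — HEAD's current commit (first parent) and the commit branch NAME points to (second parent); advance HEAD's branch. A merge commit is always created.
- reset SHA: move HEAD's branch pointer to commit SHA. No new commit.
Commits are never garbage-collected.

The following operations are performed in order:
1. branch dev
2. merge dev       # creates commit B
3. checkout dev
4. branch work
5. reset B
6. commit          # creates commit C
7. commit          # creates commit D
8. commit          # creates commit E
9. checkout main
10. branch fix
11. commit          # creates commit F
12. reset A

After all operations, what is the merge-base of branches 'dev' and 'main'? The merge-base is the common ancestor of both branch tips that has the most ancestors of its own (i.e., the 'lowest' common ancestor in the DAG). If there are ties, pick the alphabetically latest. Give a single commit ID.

After op 1 (branch): HEAD=main@A [dev=A main=A]
After op 2 (merge): HEAD=main@B [dev=A main=B]
After op 3 (checkout): HEAD=dev@A [dev=A main=B]
After op 4 (branch): HEAD=dev@A [dev=A main=B work=A]
After op 5 (reset): HEAD=dev@B [dev=B main=B work=A]
After op 6 (commit): HEAD=dev@C [dev=C main=B work=A]
After op 7 (commit): HEAD=dev@D [dev=D main=B work=A]
After op 8 (commit): HEAD=dev@E [dev=E main=B work=A]
After op 9 (checkout): HEAD=main@B [dev=E main=B work=A]
After op 10 (branch): HEAD=main@B [dev=E fix=B main=B work=A]
After op 11 (commit): HEAD=main@F [dev=E fix=B main=F work=A]
After op 12 (reset): HEAD=main@A [dev=E fix=B main=A work=A]
ancestors(dev=E): ['A', 'B', 'C', 'D', 'E']
ancestors(main=A): ['A']
common: ['A']

Answer: A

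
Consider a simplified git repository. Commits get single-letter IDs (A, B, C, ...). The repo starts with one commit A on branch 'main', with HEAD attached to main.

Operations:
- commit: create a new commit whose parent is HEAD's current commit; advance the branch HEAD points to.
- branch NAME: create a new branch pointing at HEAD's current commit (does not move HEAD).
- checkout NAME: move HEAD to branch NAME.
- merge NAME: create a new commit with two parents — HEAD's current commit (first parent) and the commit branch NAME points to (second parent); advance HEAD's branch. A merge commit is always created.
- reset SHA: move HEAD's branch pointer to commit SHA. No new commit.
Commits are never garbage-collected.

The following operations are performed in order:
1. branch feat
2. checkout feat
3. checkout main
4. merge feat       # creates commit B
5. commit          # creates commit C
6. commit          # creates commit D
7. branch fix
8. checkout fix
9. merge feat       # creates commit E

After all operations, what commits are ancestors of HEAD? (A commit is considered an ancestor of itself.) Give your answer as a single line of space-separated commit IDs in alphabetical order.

After op 1 (branch): HEAD=main@A [feat=A main=A]
After op 2 (checkout): HEAD=feat@A [feat=A main=A]
After op 3 (checkout): HEAD=main@A [feat=A main=A]
After op 4 (merge): HEAD=main@B [feat=A main=B]
After op 5 (commit): HEAD=main@C [feat=A main=C]
After op 6 (commit): HEAD=main@D [feat=A main=D]
After op 7 (branch): HEAD=main@D [feat=A fix=D main=D]
After op 8 (checkout): HEAD=fix@D [feat=A fix=D main=D]
After op 9 (merge): HEAD=fix@E [feat=A fix=E main=D]

Answer: A B C D E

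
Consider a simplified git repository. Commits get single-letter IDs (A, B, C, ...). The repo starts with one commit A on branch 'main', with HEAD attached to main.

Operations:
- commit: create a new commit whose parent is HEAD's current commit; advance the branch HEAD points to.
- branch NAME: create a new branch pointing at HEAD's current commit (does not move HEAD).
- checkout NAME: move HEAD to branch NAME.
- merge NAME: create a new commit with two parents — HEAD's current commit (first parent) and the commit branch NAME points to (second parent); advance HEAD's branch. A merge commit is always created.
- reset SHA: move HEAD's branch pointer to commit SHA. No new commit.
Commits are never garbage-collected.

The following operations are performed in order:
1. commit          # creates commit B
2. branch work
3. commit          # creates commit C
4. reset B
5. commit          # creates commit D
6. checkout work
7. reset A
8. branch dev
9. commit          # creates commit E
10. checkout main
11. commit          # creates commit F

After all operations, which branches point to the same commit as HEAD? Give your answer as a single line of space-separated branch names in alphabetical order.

Answer: main

Derivation:
After op 1 (commit): HEAD=main@B [main=B]
After op 2 (branch): HEAD=main@B [main=B work=B]
After op 3 (commit): HEAD=main@C [main=C work=B]
After op 4 (reset): HEAD=main@B [main=B work=B]
After op 5 (commit): HEAD=main@D [main=D work=B]
After op 6 (checkout): HEAD=work@B [main=D work=B]
After op 7 (reset): HEAD=work@A [main=D work=A]
After op 8 (branch): HEAD=work@A [dev=A main=D work=A]
After op 9 (commit): HEAD=work@E [dev=A main=D work=E]
After op 10 (checkout): HEAD=main@D [dev=A main=D work=E]
After op 11 (commit): HEAD=main@F [dev=A main=F work=E]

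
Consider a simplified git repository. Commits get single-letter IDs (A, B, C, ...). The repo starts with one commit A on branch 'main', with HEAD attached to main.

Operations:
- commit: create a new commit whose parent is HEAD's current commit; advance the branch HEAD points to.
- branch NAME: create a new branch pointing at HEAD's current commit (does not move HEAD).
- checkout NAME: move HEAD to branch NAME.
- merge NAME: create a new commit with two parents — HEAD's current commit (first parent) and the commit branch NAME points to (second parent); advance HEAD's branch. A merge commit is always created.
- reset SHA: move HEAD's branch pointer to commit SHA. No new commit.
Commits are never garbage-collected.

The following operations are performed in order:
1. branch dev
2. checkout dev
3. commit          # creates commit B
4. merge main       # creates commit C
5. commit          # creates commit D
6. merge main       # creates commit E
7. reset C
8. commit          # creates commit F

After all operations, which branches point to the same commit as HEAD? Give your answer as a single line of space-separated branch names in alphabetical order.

Answer: dev

Derivation:
After op 1 (branch): HEAD=main@A [dev=A main=A]
After op 2 (checkout): HEAD=dev@A [dev=A main=A]
After op 3 (commit): HEAD=dev@B [dev=B main=A]
After op 4 (merge): HEAD=dev@C [dev=C main=A]
After op 5 (commit): HEAD=dev@D [dev=D main=A]
After op 6 (merge): HEAD=dev@E [dev=E main=A]
After op 7 (reset): HEAD=dev@C [dev=C main=A]
After op 8 (commit): HEAD=dev@F [dev=F main=A]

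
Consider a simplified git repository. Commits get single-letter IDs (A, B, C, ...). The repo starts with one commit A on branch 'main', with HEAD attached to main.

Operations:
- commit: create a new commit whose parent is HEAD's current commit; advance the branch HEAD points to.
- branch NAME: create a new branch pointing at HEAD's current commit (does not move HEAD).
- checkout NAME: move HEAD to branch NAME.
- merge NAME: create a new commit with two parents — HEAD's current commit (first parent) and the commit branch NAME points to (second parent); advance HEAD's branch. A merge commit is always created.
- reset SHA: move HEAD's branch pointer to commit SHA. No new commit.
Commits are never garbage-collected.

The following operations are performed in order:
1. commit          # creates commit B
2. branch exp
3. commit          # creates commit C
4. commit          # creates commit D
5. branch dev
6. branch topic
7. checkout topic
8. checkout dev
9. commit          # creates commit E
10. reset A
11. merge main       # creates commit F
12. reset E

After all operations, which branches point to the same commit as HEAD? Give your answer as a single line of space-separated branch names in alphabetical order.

Answer: dev

Derivation:
After op 1 (commit): HEAD=main@B [main=B]
After op 2 (branch): HEAD=main@B [exp=B main=B]
After op 3 (commit): HEAD=main@C [exp=B main=C]
After op 4 (commit): HEAD=main@D [exp=B main=D]
After op 5 (branch): HEAD=main@D [dev=D exp=B main=D]
After op 6 (branch): HEAD=main@D [dev=D exp=B main=D topic=D]
After op 7 (checkout): HEAD=topic@D [dev=D exp=B main=D topic=D]
After op 8 (checkout): HEAD=dev@D [dev=D exp=B main=D topic=D]
After op 9 (commit): HEAD=dev@E [dev=E exp=B main=D topic=D]
After op 10 (reset): HEAD=dev@A [dev=A exp=B main=D topic=D]
After op 11 (merge): HEAD=dev@F [dev=F exp=B main=D topic=D]
After op 12 (reset): HEAD=dev@E [dev=E exp=B main=D topic=D]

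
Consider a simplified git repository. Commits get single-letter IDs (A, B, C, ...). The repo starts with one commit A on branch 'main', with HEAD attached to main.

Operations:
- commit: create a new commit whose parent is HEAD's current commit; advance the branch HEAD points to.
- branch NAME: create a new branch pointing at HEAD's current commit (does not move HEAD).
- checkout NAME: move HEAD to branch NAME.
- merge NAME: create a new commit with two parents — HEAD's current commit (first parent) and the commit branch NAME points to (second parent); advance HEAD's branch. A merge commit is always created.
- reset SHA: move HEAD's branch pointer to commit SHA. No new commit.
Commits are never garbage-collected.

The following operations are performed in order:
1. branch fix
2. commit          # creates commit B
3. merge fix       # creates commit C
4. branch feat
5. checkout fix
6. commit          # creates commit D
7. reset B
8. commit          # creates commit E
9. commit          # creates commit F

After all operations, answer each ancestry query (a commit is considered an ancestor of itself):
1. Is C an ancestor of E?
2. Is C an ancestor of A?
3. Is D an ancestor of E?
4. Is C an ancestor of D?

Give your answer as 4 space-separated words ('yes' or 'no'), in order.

After op 1 (branch): HEAD=main@A [fix=A main=A]
After op 2 (commit): HEAD=main@B [fix=A main=B]
After op 3 (merge): HEAD=main@C [fix=A main=C]
After op 4 (branch): HEAD=main@C [feat=C fix=A main=C]
After op 5 (checkout): HEAD=fix@A [feat=C fix=A main=C]
After op 6 (commit): HEAD=fix@D [feat=C fix=D main=C]
After op 7 (reset): HEAD=fix@B [feat=C fix=B main=C]
After op 8 (commit): HEAD=fix@E [feat=C fix=E main=C]
After op 9 (commit): HEAD=fix@F [feat=C fix=F main=C]
ancestors(E) = {A,B,E}; C in? no
ancestors(A) = {A}; C in? no
ancestors(E) = {A,B,E}; D in? no
ancestors(D) = {A,D}; C in? no

Answer: no no no no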